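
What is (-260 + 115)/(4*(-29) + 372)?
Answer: -145/256 ≈ -0.56641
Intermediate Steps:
(-260 + 115)/(4*(-29) + 372) = -145/(-116 + 372) = -145/256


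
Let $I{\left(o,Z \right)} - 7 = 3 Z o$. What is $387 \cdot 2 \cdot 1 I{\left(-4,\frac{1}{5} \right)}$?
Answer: $\frac{17802}{5} \approx 3560.4$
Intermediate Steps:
$I{\left(o,Z \right)} = 7 + 3 Z o$
$387 \cdot 2 \cdot 1 I{\left(-4,\frac{1}{5} \right)} = 387 \cdot 2 \cdot 1 \left(7 + 3 \cdot \frac{1}{5} \left(-4\right)\right) = 387 \cdot 2 \left(7 + 3 \cdot \frac{1}{5} \left(-4\right)\right) = 387 \cdot 2 \left(7 - \frac{12}{5}\right) = 387 \cdot 2 \cdot \frac{23}{5} = 387 \cdot \frac{46}{5} = \frac{17802}{5}$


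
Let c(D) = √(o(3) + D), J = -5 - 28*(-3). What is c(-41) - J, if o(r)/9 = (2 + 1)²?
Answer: -79 + 2*√10 ≈ -72.675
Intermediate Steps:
o(r) = 81 (o(r) = 9*(2 + 1)² = 9*3² = 9*9 = 81)
J = 79 (J = -5 + 84 = 79)
c(D) = √(81 + D)
c(-41) - J = √(81 - 41) - 1*79 = √40 - 79 = 2*√10 - 79 = -79 + 2*√10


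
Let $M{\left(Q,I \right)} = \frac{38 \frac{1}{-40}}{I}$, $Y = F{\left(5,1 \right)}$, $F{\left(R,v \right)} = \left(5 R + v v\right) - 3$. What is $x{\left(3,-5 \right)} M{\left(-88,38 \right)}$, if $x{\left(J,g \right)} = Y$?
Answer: $- \frac{23}{40} \approx -0.575$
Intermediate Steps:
$F{\left(R,v \right)} = -3 + v^{2} + 5 R$ ($F{\left(R,v \right)} = \left(5 R + v^{2}\right) - 3 = \left(v^{2} + 5 R\right) - 3 = -3 + v^{2} + 5 R$)
$Y = 23$ ($Y = -3 + 1^{2} + 5 \cdot 5 = -3 + 1 + 25 = 23$)
$x{\left(J,g \right)} = 23$
$M{\left(Q,I \right)} = - \frac{19}{20 I}$ ($M{\left(Q,I \right)} = \frac{38 \left(- \frac{1}{40}\right)}{I} = - \frac{19}{20 I}$)
$x{\left(3,-5 \right)} M{\left(-88,38 \right)} = 23 \left(- \frac{19}{20 \cdot 38}\right) = 23 \left(\left(- \frac{19}{20}\right) \frac{1}{38}\right) = 23 \left(- \frac{1}{40}\right) = - \frac{23}{40}$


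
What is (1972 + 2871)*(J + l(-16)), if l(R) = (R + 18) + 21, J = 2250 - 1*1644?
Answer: 3046247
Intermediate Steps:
J = 606 (J = 2250 - 1644 = 606)
l(R) = 39 + R (l(R) = (18 + R) + 21 = 39 + R)
(1972 + 2871)*(J + l(-16)) = (1972 + 2871)*(606 + (39 - 16)) = 4843*(606 + 23) = 4843*629 = 3046247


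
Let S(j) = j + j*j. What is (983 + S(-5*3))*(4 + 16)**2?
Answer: 477200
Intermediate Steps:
S(j) = j + j**2
(983 + S(-5*3))*(4 + 16)**2 = (983 + (-5*3)*(1 - 5*3))*(4 + 16)**2 = (983 - 15*(1 - 15))*20**2 = (983 - 15*(-14))*400 = (983 + 210)*400 = 1193*400 = 477200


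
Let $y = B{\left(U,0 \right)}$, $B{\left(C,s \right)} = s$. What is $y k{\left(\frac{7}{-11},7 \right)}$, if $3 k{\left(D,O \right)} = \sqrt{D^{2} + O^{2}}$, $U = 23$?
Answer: $0$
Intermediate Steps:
$y = 0$
$k{\left(D,O \right)} = \frac{\sqrt{D^{2} + O^{2}}}{3}$
$y k{\left(\frac{7}{-11},7 \right)} = 0 \frac{\sqrt{\left(\frac{7}{-11}\right)^{2} + 7^{2}}}{3} = 0 \frac{\sqrt{\left(7 \left(- \frac{1}{11}\right)\right)^{2} + 49}}{3} = 0 \frac{\sqrt{\left(- \frac{7}{11}\right)^{2} + 49}}{3} = 0 \frac{\sqrt{\frac{49}{121} + 49}}{3} = 0 \frac{\sqrt{\frac{5978}{121}}}{3} = 0 \frac{\frac{7}{11} \sqrt{122}}{3} = 0 \frac{7 \sqrt{122}}{33} = 0$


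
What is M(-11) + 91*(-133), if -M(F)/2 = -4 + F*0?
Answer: -12095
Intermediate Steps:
M(F) = 8 (M(F) = -2*(-4 + F*0) = -2*(-4 + 0) = -2*(-4) = 8)
M(-11) + 91*(-133) = 8 + 91*(-133) = 8 - 12103 = -12095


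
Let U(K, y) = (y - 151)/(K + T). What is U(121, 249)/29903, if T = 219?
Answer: 49/5083510 ≈ 9.6390e-6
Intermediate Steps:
U(K, y) = (-151 + y)/(219 + K) (U(K, y) = (y - 151)/(K + 219) = (-151 + y)/(219 + K))
U(121, 249)/29903 = ((-151 + 249)/(219 + 121))/29903 = (98/340)*(1/29903) = ((1/340)*98)*(1/29903) = (49/170)*(1/29903) = 49/5083510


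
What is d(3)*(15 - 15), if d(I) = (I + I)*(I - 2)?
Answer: 0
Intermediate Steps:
d(I) = 2*I*(-2 + I) (d(I) = (2*I)*(-2 + I) = 2*I*(-2 + I))
d(3)*(15 - 15) = (2*3*(-2 + 3))*(15 - 15) = (2*3*1)*0 = 6*0 = 0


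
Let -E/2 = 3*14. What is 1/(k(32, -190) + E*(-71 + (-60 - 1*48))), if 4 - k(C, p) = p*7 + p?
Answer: 1/16560 ≈ 6.0386e-5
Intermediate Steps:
k(C, p) = 4 - 8*p (k(C, p) = 4 - (p*7 + p) = 4 - (7*p + p) = 4 - 8*p)
E = -84 (E = -6*14 = -2*42 = -84)
1/(k(32, -190) + E*(-71 + (-60 - 1*48))) = 1/((4 - 8*(-190)) - 84*(-71 + (-60 - 1*48))) = 1/((4 + 1520) - 84*(-71 + (-60 - 48))) = 1/(1524 - 84*(-71 - 108)) = 1/(1524 - 84*(-179)) = 1/(1524 + 15036) = 1/16560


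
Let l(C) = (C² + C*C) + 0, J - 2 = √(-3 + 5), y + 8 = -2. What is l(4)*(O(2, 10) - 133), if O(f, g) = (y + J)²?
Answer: -2144 - 512*√2 ≈ -2868.1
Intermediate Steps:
y = -10 (y = -8 - 2 = -10)
J = 2 + √2 (J = 2 + √(-3 + 5) = 2 + √2 ≈ 3.4142)
l(C) = 2*C² (l(C) = (C² + C²) + 0 = 2*C² + 0 = 2*C²)
O(f, g) = (-8 + √2)² (O(f, g) = (-10 + (2 + √2))² = (-8 + √2)²)
l(4)*(O(2, 10) - 133) = (2*4²)*((8 - √2)² - 133) = (2*16)*(-133 + (8 - √2)²) = 32*(-133 + (8 - √2)²) = -4256 + 32*(8 - √2)²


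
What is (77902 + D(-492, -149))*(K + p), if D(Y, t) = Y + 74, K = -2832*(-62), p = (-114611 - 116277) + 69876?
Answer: 1129096848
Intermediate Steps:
p = -161012 (p = -230888 + 69876 = -161012)
K = 175584
D(Y, t) = 74 + Y
(77902 + D(-492, -149))*(K + p) = (77902 + (74 - 492))*(175584 - 161012) = (77902 - 418)*14572 = 77484*14572 = 1129096848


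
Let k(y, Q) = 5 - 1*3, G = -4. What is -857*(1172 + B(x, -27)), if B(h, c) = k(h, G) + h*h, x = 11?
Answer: -1109815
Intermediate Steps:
k(y, Q) = 2 (k(y, Q) = 5 - 3 = 2)
B(h, c) = 2 + h² (B(h, c) = 2 + h*h = 2 + h²)
-857*(1172 + B(x, -27)) = -857*(1172 + (2 + 11²)) = -857*(1172 + (2 + 121)) = -857*(1172 + 123) = -857*1295 = -1109815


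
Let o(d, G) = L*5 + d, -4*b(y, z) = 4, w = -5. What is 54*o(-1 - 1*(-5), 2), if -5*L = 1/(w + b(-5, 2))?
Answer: 225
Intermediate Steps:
b(y, z) = -1 (b(y, z) = -1/4*4 = -1)
L = 1/30 (L = -1/(5*(-5 - 1)) = -1/5/(-6) = -1/5*(-1/6) = 1/30 ≈ 0.033333)
o(d, G) = 1/6 + d (o(d, G) = (1/30)*5 + d = 1/6 + d)
54*o(-1 - 1*(-5), 2) = 54*(1/6 + (-1 - 1*(-5))) = 54*(1/6 + (-1 + 5)) = 54*(1/6 + 4) = 54*(25/6) = 225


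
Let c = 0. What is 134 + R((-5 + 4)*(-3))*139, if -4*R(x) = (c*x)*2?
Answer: 134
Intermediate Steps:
R(x) = 0 (R(x) = -0*x*2/4 = -0*2 = -¼*0 = 0)
134 + R((-5 + 4)*(-3))*139 = 134 + 0*139 = 134 + 0 = 134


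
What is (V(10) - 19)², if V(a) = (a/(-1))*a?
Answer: 14161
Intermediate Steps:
V(a) = -a² (V(a) = (a*(-1))*a = (-a)*a = -a²)
(V(10) - 19)² = (-1*10² - 19)² = (-1*100 - 19)² = (-100 - 19)² = (-119)² = 14161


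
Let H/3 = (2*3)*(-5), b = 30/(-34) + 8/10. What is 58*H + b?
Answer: -443707/85 ≈ -5220.1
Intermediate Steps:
b = -7/85 (b = 30*(-1/34) + 8*(⅒) = -15/17 + ⅘ = -7/85 ≈ -0.082353)
H = -90 (H = 3*((2*3)*(-5)) = 3*(6*(-5)) = 3*(-30) = -90)
58*H + b = 58*(-90) - 7/85 = -5220 - 7/85 = -443707/85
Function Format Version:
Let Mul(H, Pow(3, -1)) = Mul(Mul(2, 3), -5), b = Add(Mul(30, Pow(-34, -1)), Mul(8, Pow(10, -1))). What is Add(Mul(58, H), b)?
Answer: Rational(-443707, 85) ≈ -5220.1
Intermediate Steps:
b = Rational(-7, 85) (b = Add(Mul(30, Rational(-1, 34)), Mul(8, Rational(1, 10))) = Add(Rational(-15, 17), Rational(4, 5)) = Rational(-7, 85) ≈ -0.082353)
H = -90 (H = Mul(3, Mul(Mul(2, 3), -5)) = Mul(3, Mul(6, -5)) = Mul(3, -30) = -90)
Add(Mul(58, H), b) = Add(Mul(58, -90), Rational(-7, 85)) = Add(-5220, Rational(-7, 85)) = Rational(-443707, 85)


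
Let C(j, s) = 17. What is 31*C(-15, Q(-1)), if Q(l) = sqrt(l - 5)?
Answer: 527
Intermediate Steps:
Q(l) = sqrt(-5 + l)
31*C(-15, Q(-1)) = 31*17 = 527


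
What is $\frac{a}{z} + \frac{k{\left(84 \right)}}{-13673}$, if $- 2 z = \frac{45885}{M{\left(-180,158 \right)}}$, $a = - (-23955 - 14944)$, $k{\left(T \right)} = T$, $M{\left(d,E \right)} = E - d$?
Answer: $- \frac{51363612656}{89626515} \approx -573.08$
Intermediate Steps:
$a = 38899$ ($a = - (-23955 - 14944) = \left(-1\right) \left(-38899\right) = 38899$)
$z = - \frac{45885}{676}$ ($z = - \frac{45885 \frac{1}{158 - -180}}{2} = - \frac{45885 \frac{1}{158 + 180}}{2} = - \frac{45885 \cdot \frac{1}{338}}{2} = \left(- \frac{1}{2}\right) \frac{45885}{338} = - \frac{45885}{676} \approx -67.877$)
$\frac{a}{z} + \frac{k{\left(84 \right)}}{-13673} = \frac{38899}{- \frac{45885}{676}} + \frac{84}{-13673} = 38899 \left(- \frac{676}{45885}\right) + 84 \left(- \frac{1}{13673}\right) = - \frac{3756532}{6555} - \frac{84}{13673} = - \frac{51363612656}{89626515}$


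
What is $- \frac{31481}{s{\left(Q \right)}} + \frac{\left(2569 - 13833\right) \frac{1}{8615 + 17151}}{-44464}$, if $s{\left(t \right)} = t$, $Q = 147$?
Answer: $- \frac{161011172639}{751838997} \approx -214.16$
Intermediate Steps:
$- \frac{31481}{s{\left(Q \right)}} + \frac{\left(2569 - 13833\right) \frac{1}{8615 + 17151}}{-44464} = - \frac{31481}{147} + \frac{\left(2569 - 13833\right) \frac{1}{8615 + 17151}}{-44464} = \left(-31481\right) \frac{1}{147} + - \frac{11264}{25766} \left(- \frac{1}{44464}\right) = - \frac{31481}{147} + \left(-11264\right) \frac{1}{25766} \left(- \frac{1}{44464}\right) = - \frac{31481}{147} - - \frac{352}{35801857} = - \frac{31481}{147} + \frac{352}{35801857} = - \frac{161011172639}{751838997}$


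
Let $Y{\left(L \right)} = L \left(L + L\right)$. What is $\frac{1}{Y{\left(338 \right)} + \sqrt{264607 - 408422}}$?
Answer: $\frac{228488}{52206909959} - \frac{7 i \sqrt{2935}}{52206909959} \approx 4.3766 \cdot 10^{-6} - 7.264 \cdot 10^{-9} i$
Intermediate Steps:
$Y{\left(L \right)} = 2 L^{2}$ ($Y{\left(L \right)} = L 2 L = 2 L^{2}$)
$\frac{1}{Y{\left(338 \right)} + \sqrt{264607 - 408422}} = \frac{1}{2 \cdot 338^{2} + \sqrt{264607 - 408422}} = \frac{1}{2 \cdot 114244 + \sqrt{-143815}} = \frac{1}{228488 + 7 i \sqrt{2935}}$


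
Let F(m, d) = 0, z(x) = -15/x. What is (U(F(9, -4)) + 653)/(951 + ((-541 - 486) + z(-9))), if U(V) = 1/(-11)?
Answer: -21546/2453 ≈ -8.7835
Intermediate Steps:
U(V) = -1/11
(U(F(9, -4)) + 653)/(951 + ((-541 - 486) + z(-9))) = (-1/11 + 653)/(951 + ((-541 - 486) - 15/(-9))) = 7182/(11*(951 + (-1027 - 15*(-⅑)))) = 7182/(11*(951 + (-1027 + 5/3))) = 7182/(11*(951 - 3076/3)) = 7182/(11*(-223/3)) = (7182/11)*(-3/223) = -21546/2453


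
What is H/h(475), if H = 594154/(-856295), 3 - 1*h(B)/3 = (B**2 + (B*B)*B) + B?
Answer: 27007/12540592695510 ≈ 2.1536e-9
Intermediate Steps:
h(B) = 9 - 3*B - 3*B**2 - 3*B**3 (h(B) = 9 - 3*((B**2 + (B*B)*B) + B) = 9 - 3*((B**2 + B**2*B) + B) = 9 - 3*((B**2 + B**3) + B) = 9 - 3*(B + B**2 + B**3) = 9 + (-3*B - 3*B**2 - 3*B**3) = 9 - 3*B - 3*B**2 - 3*B**3)
H = -54014/77845 (H = 594154*(-1/856295) = -54014/77845 ≈ -0.69387)
H/h(475) = -54014/(77845*(9 - 3*475 - 3*475**2 - 3*475**3)) = -54014/(77845*(9 - 1425 - 3*225625 - 3*107171875)) = -54014/(77845*(9 - 1425 - 676875 - 321515625)) = -54014/77845/(-322193916) = -54014/77845*(-1/322193916) = 27007/12540592695510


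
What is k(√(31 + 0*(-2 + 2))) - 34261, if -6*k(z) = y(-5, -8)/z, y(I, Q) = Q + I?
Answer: -34261 + 13*√31/186 ≈ -34261.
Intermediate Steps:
y(I, Q) = I + Q
k(z) = 13/(6*z) (k(z) = -(-5 - 8)/(6*z) = -(-13)/(6*z) = 13/(6*z))
k(√(31 + 0*(-2 + 2))) - 34261 = 13/(6*(√(31 + 0*(-2 + 2)))) - 34261 = 13/(6*(√(31 + 0*0))) - 34261 = 13/(6*(√(31 + 0))) - 34261 = 13/(6*(√31)) - 34261 = 13*(√31/31)/6 - 34261 = 13*√31/186 - 34261 = -34261 + 13*√31/186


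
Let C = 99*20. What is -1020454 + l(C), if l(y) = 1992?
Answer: -1018462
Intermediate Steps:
C = 1980
-1020454 + l(C) = -1020454 + 1992 = -1018462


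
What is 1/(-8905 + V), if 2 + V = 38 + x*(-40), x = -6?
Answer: -1/8629 ≈ -0.00011589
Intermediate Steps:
V = 276 (V = -2 + (38 - 6*(-40)) = -2 + (38 + 240) = -2 + 278 = 276)
1/(-8905 + V) = 1/(-8905 + 276) = 1/(-8629) = -1/8629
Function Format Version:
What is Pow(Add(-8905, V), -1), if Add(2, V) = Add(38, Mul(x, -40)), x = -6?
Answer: Rational(-1, 8629) ≈ -0.00011589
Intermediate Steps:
V = 276 (V = Add(-2, Add(38, Mul(-6, -40))) = Add(-2, Add(38, 240)) = Add(-2, 278) = 276)
Pow(Add(-8905, V), -1) = Pow(Add(-8905, 276), -1) = Pow(-8629, -1) = Rational(-1, 8629)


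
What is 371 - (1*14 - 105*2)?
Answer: 567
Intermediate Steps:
371 - (1*14 - 105*2) = 371 - (14 - 210) = 371 - 1*(-196) = 371 + 196 = 567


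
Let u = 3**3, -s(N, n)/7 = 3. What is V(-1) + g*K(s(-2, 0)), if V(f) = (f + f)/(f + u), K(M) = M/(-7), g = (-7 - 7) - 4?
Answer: -703/13 ≈ -54.077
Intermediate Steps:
s(N, n) = -21 (s(N, n) = -7*3 = -21)
u = 27
g = -18 (g = -14 - 4 = -18)
K(M) = -M/7 (K(M) = M*(-1/7) = -M/7)
V(f) = 2*f/(27 + f) (V(f) = (f + f)/(f + 27) = (2*f)/(27 + f) = 2*f/(27 + f))
V(-1) + g*K(s(-2, 0)) = 2*(-1)/(27 - 1) - (-18)*(-21)/7 = 2*(-1)/26 - 18*3 = 2*(-1)*(1/26) - 54 = -1/13 - 54 = -703/13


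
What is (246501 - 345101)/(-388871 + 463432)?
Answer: -98600/74561 ≈ -1.3224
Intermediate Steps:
(246501 - 345101)/(-388871 + 463432) = -98600/74561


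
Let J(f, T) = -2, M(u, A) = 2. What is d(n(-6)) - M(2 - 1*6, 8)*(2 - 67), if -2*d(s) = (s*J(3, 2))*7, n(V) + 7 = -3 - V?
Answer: 102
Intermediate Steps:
n(V) = -10 - V (n(V) = -7 + (-3 - V) = -10 - V)
d(s) = 7*s (d(s) = -s*(-2)*7/2 = -(-2*s)*7/2 = -(-7)*s = 7*s)
d(n(-6)) - M(2 - 1*6, 8)*(2 - 67) = 7*(-10 - 1*(-6)) - 2*(2 - 67) = 7*(-10 + 6) - 2*(-65) = 7*(-4) - 1*(-130) = -28 + 130 = 102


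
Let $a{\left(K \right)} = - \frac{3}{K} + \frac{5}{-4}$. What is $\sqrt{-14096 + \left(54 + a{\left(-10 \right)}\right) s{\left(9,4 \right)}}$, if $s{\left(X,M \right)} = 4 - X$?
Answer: $\frac{i \sqrt{57445}}{2} \approx 119.84 i$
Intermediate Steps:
$a{\left(K \right)} = - \frac{5}{4} - \frac{3}{K}$ ($a{\left(K \right)} = - \frac{3}{K} + 5 \left(- \frac{1}{4}\right) = - \frac{3}{K} - \frac{5}{4} = - \frac{5}{4} - \frac{3}{K}$)
$\sqrt{-14096 + \left(54 + a{\left(-10 \right)}\right) s{\left(9,4 \right)}} = \sqrt{-14096 + \left(54 - \left(\frac{5}{4} + \frac{3}{-10}\right)\right) \left(4 - 9\right)} = \sqrt{-14096 + \left(54 - \frac{19}{20}\right) \left(4 - 9\right)} = \sqrt{-14096 + \left(54 + \left(- \frac{5}{4} + \frac{3}{10}\right)\right) \left(-5\right)} = \sqrt{-14096 + \left(54 - \frac{19}{20}\right) \left(-5\right)} = \sqrt{-14096 + \frac{1061}{20} \left(-5\right)} = \sqrt{-14096 - \frac{1061}{4}} = \sqrt{- \frac{57445}{4}} = \frac{i \sqrt{57445}}{2}$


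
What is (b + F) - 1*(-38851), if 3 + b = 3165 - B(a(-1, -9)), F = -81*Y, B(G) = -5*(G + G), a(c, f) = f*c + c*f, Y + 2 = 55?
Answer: 37900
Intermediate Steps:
Y = 53 (Y = -2 + 55 = 53)
a(c, f) = 2*c*f (a(c, f) = c*f + c*f = 2*c*f)
B(G) = -10*G
F = -4293 (F = -81*53 = -4293)
b = 3342 (b = -3 + (3165 - (-10)*2*(-1)*(-9)) = -3 + (3165 - (-10)*18) = -3 + (3165 - 1*(-180)) = -3 + (3165 + 180) = -3 + 3345 = 3342)
(b + F) - 1*(-38851) = (3342 - 4293) - 1*(-38851) = -951 + 38851 = 37900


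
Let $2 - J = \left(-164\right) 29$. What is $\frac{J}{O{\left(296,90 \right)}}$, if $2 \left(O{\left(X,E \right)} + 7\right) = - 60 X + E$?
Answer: $- \frac{2379}{4421} \approx -0.53811$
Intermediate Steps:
$J = 4758$ ($J = 2 - \left(-164\right) 29 = 2 - -4756 = 2 + 4756 = 4758$)
$O{\left(X,E \right)} = -7 + \frac{E}{2} - 30 X$ ($O{\left(X,E \right)} = -7 + \frac{- 60 X + E}{2} = -7 + \frac{E - 60 X}{2} = -7 + \left(\frac{E}{2} - 30 X\right) = -7 + \frac{E}{2} - 30 X$)
$\frac{J}{O{\left(296,90 \right)}} = \frac{4758}{-7 + \frac{1}{2} \cdot 90 - 8880} = \frac{4758}{-7 + 45 - 8880} = \frac{4758}{-8842} = 4758 \left(- \frac{1}{8842}\right) = - \frac{2379}{4421}$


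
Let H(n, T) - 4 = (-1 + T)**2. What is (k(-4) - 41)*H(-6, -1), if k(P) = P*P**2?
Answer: -840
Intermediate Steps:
H(n, T) = 4 + (-1 + T)**2
k(P) = P**3
(k(-4) - 41)*H(-6, -1) = ((-4)**3 - 41)*(4 + (-1 - 1)**2) = (-64 - 41)*(4 + (-2)**2) = -105*(4 + 4) = -105*8 = -840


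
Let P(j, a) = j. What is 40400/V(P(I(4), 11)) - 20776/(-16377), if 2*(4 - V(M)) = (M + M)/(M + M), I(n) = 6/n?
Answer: 24969944/2163 ≈ 11544.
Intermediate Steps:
V(M) = 7/2 (V(M) = 4 - (M + M)/(2*(M + M)) = 4 - 2*M/(2*(2*M)) = 4 - 2*M*1/(2*M)/2 = 4 - ½*1 = 4 - ½ = 7/2)
40400/V(P(I(4), 11)) - 20776/(-16377) = 40400/(7/2) - 20776/(-16377) = 40400*(2/7) - 20776*(-1/16377) = 80800/7 + 392/309 = 24969944/2163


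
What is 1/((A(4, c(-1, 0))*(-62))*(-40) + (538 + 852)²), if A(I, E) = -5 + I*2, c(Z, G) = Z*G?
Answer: 1/1939540 ≈ 5.1559e-7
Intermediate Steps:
c(Z, G) = G*Z
A(I, E) = -5 + 2*I
1/((A(4, c(-1, 0))*(-62))*(-40) + (538 + 852)²) = 1/(((-5 + 2*4)*(-62))*(-40) + (538 + 852)²) = 1/(((-5 + 8)*(-62))*(-40) + 1390²) = 1/((3*(-62))*(-40) + 1932100) = 1/(-186*(-40) + 1932100) = 1/(7440 + 1932100) = 1/1939540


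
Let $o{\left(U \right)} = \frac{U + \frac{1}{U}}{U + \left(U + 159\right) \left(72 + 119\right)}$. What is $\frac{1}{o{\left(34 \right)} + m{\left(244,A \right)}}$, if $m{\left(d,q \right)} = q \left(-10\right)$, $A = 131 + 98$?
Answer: $- \frac{1254498}{2872799263} \approx -0.00043668$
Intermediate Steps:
$A = 229$
$m{\left(d,q \right)} = - 10 q$
$o{\left(U \right)} = \frac{U + \frac{1}{U}}{30369 + 192 U}$ ($o{\left(U \right)} = \frac{U + \frac{1}{U}}{U + \left(159 + U\right) 191} = \frac{U + \frac{1}{U}}{U + \left(30369 + 191 U\right)} = \frac{U + \frac{1}{U}}{30369 + 192 U}$)
$\frac{1}{o{\left(34 \right)} + m{\left(244,A \right)}} = \frac{1}{\frac{1 + 34^{2}}{3 \cdot 34 \left(10123 + 64 \cdot 34\right)} - 2290} = \frac{1}{\frac{1}{3} \cdot \frac{1}{34} \frac{1}{10123 + 2176} \left(1 + 1156\right) - 2290} = \frac{1}{\frac{1}{3} \cdot \frac{1}{34} \cdot \frac{1}{12299} \cdot 1157 - 2290} = \frac{1}{\frac{1157}{1254498} - 2290} = \frac{1}{- \frac{2872799263}{1254498}} = - \frac{1254498}{2872799263}$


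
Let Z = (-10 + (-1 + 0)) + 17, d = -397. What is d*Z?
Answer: -2382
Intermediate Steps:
Z = 6 (Z = (-10 - 1) + 17 = -11 + 17 = 6)
d*Z = -397*6 = -2382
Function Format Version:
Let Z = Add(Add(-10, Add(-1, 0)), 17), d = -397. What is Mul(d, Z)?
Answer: -2382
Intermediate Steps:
Z = 6 (Z = Add(Add(-10, -1), 17) = Add(-11, 17) = 6)
Mul(d, Z) = Mul(-397, 6) = -2382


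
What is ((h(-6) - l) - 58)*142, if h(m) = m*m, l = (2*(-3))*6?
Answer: 1988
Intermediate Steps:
l = -36 (l = -6*6 = -36)
h(m) = m**2
((h(-6) - l) - 58)*142 = (((-6)**2 - 1*(-36)) - 58)*142 = ((36 + 36) - 58)*142 = (72 - 58)*142 = 14*142 = 1988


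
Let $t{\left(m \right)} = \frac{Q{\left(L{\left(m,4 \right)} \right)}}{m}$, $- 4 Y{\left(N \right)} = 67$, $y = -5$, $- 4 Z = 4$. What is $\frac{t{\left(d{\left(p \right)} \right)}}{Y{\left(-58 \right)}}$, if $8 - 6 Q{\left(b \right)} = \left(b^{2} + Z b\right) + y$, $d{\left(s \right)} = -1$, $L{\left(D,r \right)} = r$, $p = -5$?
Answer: $\frac{2}{201} \approx 0.0099503$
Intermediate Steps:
$Z = -1$ ($Z = \left(- \frac{1}{4}\right) 4 = -1$)
$Y{\left(N \right)} = - \frac{67}{4}$ ($Y{\left(N \right)} = \left(- \frac{1}{4}\right) 67 = - \frac{67}{4}$)
$Q{\left(b \right)} = \frac{13}{6} - \frac{b^{2}}{6} + \frac{b}{6}$ ($Q{\left(b \right)} = \frac{4}{3} - \frac{\left(b^{2} - b\right) - 5}{6} = \frac{4}{3} - \frac{-5 + b^{2} - b}{6} = \frac{4}{3} + \left(\frac{5}{6} - \frac{b^{2}}{6} + \frac{b}{6}\right) = \frac{13}{6} - \frac{b^{2}}{6} + \frac{b}{6}$)
$t{\left(m \right)} = \frac{1}{6 m}$ ($t{\left(m \right)} = \frac{\frac{13}{6} - \frac{4^{2}}{6} + \frac{1}{6} \cdot 4}{m} = \frac{\frac{13}{6} - \frac{8}{3} + \frac{2}{3}}{m} = \frac{1}{6 m}$)
$\frac{t{\left(d{\left(p \right)} \right)}}{Y{\left(-58 \right)}} = \frac{\frac{1}{6} \frac{1}{-1}}{- \frac{67}{4}} = \frac{1}{6} \left(-1\right) \left(- \frac{4}{67}\right) = \left(- \frac{1}{6}\right) \left(- \frac{4}{67}\right) = \frac{2}{201}$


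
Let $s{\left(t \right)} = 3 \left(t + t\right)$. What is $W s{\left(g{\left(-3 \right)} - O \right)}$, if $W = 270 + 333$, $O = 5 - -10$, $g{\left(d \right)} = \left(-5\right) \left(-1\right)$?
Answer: $-36180$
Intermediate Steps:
$g{\left(d \right)} = 5$
$O = 15$ ($O = 5 + 10 = 15$)
$W = 603$
$s{\left(t \right)} = 6 t$ ($s{\left(t \right)} = 3 \cdot 2 t = 6 t$)
$W s{\left(g{\left(-3 \right)} - O \right)} = 603 \cdot 6 \left(5 - 15\right) = 603 \cdot 6 \left(-10\right) = 603 \left(-60\right) = -36180$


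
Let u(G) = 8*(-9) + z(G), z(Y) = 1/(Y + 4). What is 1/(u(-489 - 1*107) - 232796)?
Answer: -592/137857857 ≈ -4.2943e-6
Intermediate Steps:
z(Y) = 1/(4 + Y)
u(G) = -72 + 1/(4 + G) (u(G) = 8*(-9) + 1/(4 + G) = -72 + 1/(4 + G))
1/(u(-489 - 1*107) - 232796) = 1/((-287 - 72*(-489 - 1*107))/(4 + (-489 - 1*107)) - 232796) = 1/((-287 - 72*(-489 - 107))/(4 + (-489 - 107)) - 232796) = 1/((-287 - 72*(-596))/(4 - 596) - 232796) = 1/((-287 + 42912)/(-592) - 232796) = 1/(-1/592*42625 - 232796) = 1/(-42625/592 - 232796) = 1/(-137857857/592) = -592/137857857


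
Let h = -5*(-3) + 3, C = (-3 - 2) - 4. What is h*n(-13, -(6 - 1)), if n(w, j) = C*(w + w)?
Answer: 4212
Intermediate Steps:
C = -9 (C = -5 - 4 = -9)
n(w, j) = -18*w (n(w, j) = -9*(w + w) = -18*w)
h = 18 (h = 15 + 3 = 18)
h*n(-13, -(6 - 1)) = 18*(-18*(-13)) = 18*234 = 4212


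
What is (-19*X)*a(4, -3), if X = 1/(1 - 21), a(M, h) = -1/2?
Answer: -19/40 ≈ -0.47500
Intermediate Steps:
a(M, h) = -½ (a(M, h) = -1*½ = -½)
X = -1/20 (X = 1/(-20) = -1/20 ≈ -0.050000)
(-19*X)*a(4, -3) = -19*(-1/20)*(-½) = (19/20)*(-½) = -19/40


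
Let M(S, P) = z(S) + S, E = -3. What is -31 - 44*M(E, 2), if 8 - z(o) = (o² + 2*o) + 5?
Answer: 101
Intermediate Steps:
z(o) = 3 - o² - 2*o (z(o) = 8 - ((o² + 2*o) + 5) = 8 - (5 + o² + 2*o) = 8 + (-5 - o² - 2*o) = 3 - o² - 2*o)
M(S, P) = 3 - S - S² (M(S, P) = (3 - S² - 2*S) + S = 3 - S - S²)
-31 - 44*M(E, 2) = -31 - 44*(3 - 1*(-3) - 1*(-3)²) = -31 - 44*(3 + 3 - 1*9) = -31 - 44*(3 + 3 - 9) = -31 - 44*(-3) = -31 + 132 = 101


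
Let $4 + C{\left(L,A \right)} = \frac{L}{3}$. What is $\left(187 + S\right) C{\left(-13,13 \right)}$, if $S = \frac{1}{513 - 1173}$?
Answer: $- \frac{617095}{396} \approx -1558.3$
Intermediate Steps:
$C{\left(L,A \right)} = -4 + \frac{L}{3}$
$S = - \frac{1}{660}$ ($S = \frac{1}{-660} = - \frac{1}{660} \approx -0.0015152$)
$\left(187 + S\right) C{\left(-13,13 \right)} = \left(187 - \frac{1}{660}\right) \left(-4 + \frac{1}{3} \left(-13\right)\right) = \frac{123419 \left(-4 - \frac{13}{3}\right)}{660} = \frac{123419}{660} \left(- \frac{25}{3}\right) = - \frac{617095}{396}$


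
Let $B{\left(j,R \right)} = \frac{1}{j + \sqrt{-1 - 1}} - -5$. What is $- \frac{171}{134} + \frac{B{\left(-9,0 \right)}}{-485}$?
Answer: $- \frac{6938009}{5394170} + \frac{i \sqrt{2}}{40255} \approx -1.2862 + 3.5131 \cdot 10^{-5} i$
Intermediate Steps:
$B{\left(j,R \right)} = 5 + \frac{1}{j + i \sqrt{2}}$ ($B{\left(j,R \right)} = \frac{1}{j + \sqrt{-2}} + 5 = \frac{1}{j + i \sqrt{2}} + 5 = 5 + \frac{1}{j + i \sqrt{2}}$)
$- \frac{171}{134} + \frac{B{\left(-9,0 \right)}}{-485} = - \frac{171}{134} + \frac{\frac{1}{-9 + i \sqrt{2}} \left(1 + 5 \left(-9\right) + 5 i \sqrt{2}\right)}{-485} = \left(-171\right) \frac{1}{134} + \frac{1 - 45 + 5 i \sqrt{2}}{-9 + i \sqrt{2}} \left(- \frac{1}{485}\right) = - \frac{171}{134} + \frac{-44 + 5 i \sqrt{2}}{-9 + i \sqrt{2}} \left(- \frac{1}{485}\right) = - \frac{171}{134} - \frac{-44 + 5 i \sqrt{2}}{485 \left(-9 + i \sqrt{2}\right)}$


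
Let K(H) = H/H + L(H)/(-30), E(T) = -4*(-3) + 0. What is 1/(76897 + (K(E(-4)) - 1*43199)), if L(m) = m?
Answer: 5/168493 ≈ 2.9675e-5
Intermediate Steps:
E(T) = 12 (E(T) = 12 + 0 = 12)
K(H) = 1 - H/30 (K(H) = H/H + H/(-30) = 1 + H*(-1/30) = 1 - H/30)
1/(76897 + (K(E(-4)) - 1*43199)) = 1/(76897 + ((1 - 1/30*12) - 1*43199)) = 1/(76897 + ((1 - ⅖) - 43199)) = 1/(76897 + (⅗ - 43199)) = 1/(76897 - 215992/5) = 1/(168493/5) = 5/168493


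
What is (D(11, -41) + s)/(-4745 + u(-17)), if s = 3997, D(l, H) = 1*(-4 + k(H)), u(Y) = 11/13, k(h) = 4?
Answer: -51961/61674 ≈ -0.84251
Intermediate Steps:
u(Y) = 11/13 (u(Y) = 11*(1/13) = 11/13)
D(l, H) = 0 (D(l, H) = 1*(-4 + 4) = 1*0 = 0)
(D(11, -41) + s)/(-4745 + u(-17)) = (0 + 3997)/(-4745 + 11/13) = 3997/(-61674/13) = 3997*(-13/61674) = -51961/61674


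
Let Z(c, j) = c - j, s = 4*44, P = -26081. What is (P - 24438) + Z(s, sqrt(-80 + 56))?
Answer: -50343 - 2*I*sqrt(6) ≈ -50343.0 - 4.899*I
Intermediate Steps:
s = 176
(P - 24438) + Z(s, sqrt(-80 + 56)) = (-26081 - 24438) + (176 - sqrt(-80 + 56)) = -50519 + (176 - sqrt(-24)) = -50519 + (176 - 2*I*sqrt(6)) = -50343 - 2*I*sqrt(6)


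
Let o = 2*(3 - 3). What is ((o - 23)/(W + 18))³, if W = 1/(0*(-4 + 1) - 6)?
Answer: -2628072/1225043 ≈ -2.1453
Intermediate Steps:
o = 0 (o = 2*0 = 0)
W = -⅙ (W = 1/(0*(-3) - 6) = 1/(0 - 6) = 1/(-6) = -⅙ ≈ -0.16667)
((o - 23)/(W + 18))³ = ((0 - 23)/(-⅙ + 18))³ = (-23/107/6)³ = (-23*6/107)³ = (-138/107)³ = -2628072/1225043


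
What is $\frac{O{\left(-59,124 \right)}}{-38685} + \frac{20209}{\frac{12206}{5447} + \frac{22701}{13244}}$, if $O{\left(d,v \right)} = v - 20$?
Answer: $\frac{8056857898913668}{1576737659505} \approx 5109.8$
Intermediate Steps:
$O{\left(d,v \right)} = -20 + v$ ($O{\left(d,v \right)} = v - 20 = -20 + v$)
$\frac{O{\left(-59,124 \right)}}{-38685} + \frac{20209}{\frac{12206}{5447} + \frac{22701}{13244}} = \frac{-20 + 124}{-38685} + \frac{20209}{\frac{12206}{5447} + \frac{22701}{13244}} = 104 \left(- \frac{1}{38685}\right) + \frac{20209}{12206 \cdot \frac{1}{5447} + 22701 \cdot \frac{1}{13244}} = - \frac{104}{38685} + \frac{20209}{\frac{12206}{5447} + \frac{3243}{1892}} = - \frac{104}{38685} + \frac{20209}{\frac{40758373}{10305724}} = - \frac{104}{38685} + 20209 \cdot \frac{10305724}{40758373} = - \frac{104}{38685} + \frac{208268376316}{40758373} = \frac{8056857898913668}{1576737659505}$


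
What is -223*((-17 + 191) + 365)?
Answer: -120197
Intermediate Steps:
-223*((-17 + 191) + 365) = -223*(174 + 365) = -223*539 = -120197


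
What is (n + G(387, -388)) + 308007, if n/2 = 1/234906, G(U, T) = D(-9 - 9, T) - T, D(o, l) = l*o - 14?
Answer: 37040565346/117453 ≈ 3.1537e+5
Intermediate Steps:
D(o, l) = -14 + l*o
G(U, T) = -14 - 19*T (G(U, T) = (-14 + T*(-9 - 9)) - T = (-14 + T*(-18)) - T = (-14 - 18*T) - T = -14 - 19*T)
n = 1/117453 (n = 2/234906 = 2*(1/234906) = 1/117453 ≈ 8.5140e-6)
(n + G(387, -388)) + 308007 = (1/117453 + (-14 - 19*(-388))) + 308007 = (1/117453 + (-14 + 7372)) + 308007 = (1/117453 + 7358) + 308007 = 864219175/117453 + 308007 = 37040565346/117453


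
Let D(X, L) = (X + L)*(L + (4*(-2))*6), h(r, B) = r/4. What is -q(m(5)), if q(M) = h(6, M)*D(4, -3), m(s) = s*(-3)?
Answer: 153/2 ≈ 76.500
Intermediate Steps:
h(r, B) = r/4 (h(r, B) = r*(1/4) = r/4)
m(s) = -3*s
D(X, L) = (-48 + L)*(L + X) (D(X, L) = (L + X)*(L - 8*6) = (L + X)*(L - 48) = (L + X)*(-48 + L) = (-48 + L)*(L + X))
q(M) = -153/2 (q(M) = ((1/4)*6)*((-3)**2 - 48*(-3) - 48*4 - 3*4) = 3*(9 + 144 - 192 - 12)/2 = (3/2)*(-51) = -153/2)
-q(m(5)) = -1*(-153/2) = 153/2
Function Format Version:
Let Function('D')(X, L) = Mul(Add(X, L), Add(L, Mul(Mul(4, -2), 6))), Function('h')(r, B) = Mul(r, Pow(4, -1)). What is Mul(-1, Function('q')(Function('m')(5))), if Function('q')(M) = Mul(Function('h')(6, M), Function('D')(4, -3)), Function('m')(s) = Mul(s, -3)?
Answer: Rational(153, 2) ≈ 76.500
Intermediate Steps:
Function('h')(r, B) = Mul(Rational(1, 4), r) (Function('h')(r, B) = Mul(r, Rational(1, 4)) = Mul(Rational(1, 4), r))
Function('m')(s) = Mul(-3, s)
Function('D')(X, L) = Mul(Add(-48, L), Add(L, X)) (Function('D')(X, L) = Mul(Add(L, X), Add(L, Mul(-8, 6))) = Mul(Add(L, X), Add(L, -48)) = Mul(Add(L, X), Add(-48, L)) = Mul(Add(-48, L), Add(L, X)))
Function('q')(M) = Rational(-153, 2) (Function('q')(M) = Mul(Mul(Rational(1, 4), 6), Add(Pow(-3, 2), Mul(-48, -3), Mul(-48, 4), Mul(-3, 4))) = Mul(Rational(3, 2), Add(9, 144, -192, -12)) = Mul(Rational(3, 2), -51) = Rational(-153, 2))
Mul(-1, Function('q')(Function('m')(5))) = Mul(-1, Rational(-153, 2)) = Rational(153, 2)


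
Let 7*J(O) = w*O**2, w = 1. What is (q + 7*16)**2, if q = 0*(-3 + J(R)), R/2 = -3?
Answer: 12544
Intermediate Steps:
R = -6 (R = 2*(-3) = -6)
J(O) = O**2/7 (J(O) = (1*O**2)/7 = O**2/7)
q = 0 (q = 0*(-3 + (1/7)*(-6)**2) = 0*(-3 + (1/7)*36) = 0*(-3 + 36/7) = 0*(15/7) = 0)
(q + 7*16)**2 = (0 + 7*16)**2 = (0 + 112)**2 = 112**2 = 12544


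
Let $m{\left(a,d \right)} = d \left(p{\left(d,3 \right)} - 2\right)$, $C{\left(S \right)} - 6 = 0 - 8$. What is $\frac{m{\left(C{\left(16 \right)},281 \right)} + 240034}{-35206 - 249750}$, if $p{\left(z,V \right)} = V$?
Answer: $- \frac{240315}{284956} \approx -0.84334$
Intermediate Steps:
$C{\left(S \right)} = -2$ ($C{\left(S \right)} = 6 + \left(0 - 8\right) = 6 - 8 = -2$)
$m{\left(a,d \right)} = d$ ($m{\left(a,d \right)} = d \left(3 - 2\right) = d 1 = d$)
$\frac{m{\left(C{\left(16 \right)},281 \right)} + 240034}{-35206 - 249750} = \frac{281 + 240034}{-35206 - 249750} = \frac{240315}{-284956} = 240315 \left(- \frac{1}{284956}\right) = - \frac{240315}{284956}$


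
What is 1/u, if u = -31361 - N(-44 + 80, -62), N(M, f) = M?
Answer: -1/31397 ≈ -3.1850e-5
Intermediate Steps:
u = -31397 (u = -31361 - (-44 + 80) = -31361 - 1*36 = -31361 - 36 = -31397)
1/u = 1/(-31397) = -1/31397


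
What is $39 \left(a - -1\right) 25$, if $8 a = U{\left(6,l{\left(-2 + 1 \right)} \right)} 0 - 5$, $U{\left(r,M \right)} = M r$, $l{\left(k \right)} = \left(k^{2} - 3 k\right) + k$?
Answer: $\frac{2925}{8} \approx 365.63$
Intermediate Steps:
$l{\left(k \right)} = k^{2} - 2 k$
$a = - \frac{5}{8}$ ($a = \frac{\left(-2 + 1\right) \left(-2 + \left(-2 + 1\right)\right) 6 \cdot 0 - 5}{8} = \frac{- (-2 - 1) 6 \cdot 0 - 5}{8} = \frac{\left(-1\right) \left(-3\right) 6 \cdot 0 - 5}{8} = \frac{3 \cdot 6 \cdot 0 - 5}{8} = \frac{18 \cdot 0 - 5}{8} = \frac{0 - 5}{8} = \frac{1}{8} \left(-5\right) = - \frac{5}{8} \approx -0.625$)
$39 \left(a - -1\right) 25 = 39 \left(- \frac{5}{8} - -1\right) 25 = 39 \left(- \frac{5}{8} + 1\right) 25 = 39 \cdot \frac{3}{8} \cdot 25 = \frac{117}{8} \cdot 25 = \frac{2925}{8}$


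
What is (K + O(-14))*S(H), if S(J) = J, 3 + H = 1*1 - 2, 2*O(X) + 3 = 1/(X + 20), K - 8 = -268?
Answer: 3137/3 ≈ 1045.7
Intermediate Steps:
K = -260 (K = 8 - 268 = -260)
O(X) = -3/2 + 1/(2*(20 + X)) (O(X) = -3/2 + 1/(2*(X + 20)) = -3/2 + 1/(2*(20 + X)))
H = -4 (H = -3 + (1*1 - 2) = -3 + (1 - 2) = -3 - 1 = -4)
(K + O(-14))*S(H) = (-260 + (-59 - 3*(-14))/(2*(20 - 14)))*(-4) = (-260 + (½)*(-59 + 42)/6)*(-4) = (-260 + (½)*(⅙)*(-17))*(-4) = (-260 - 17/12)*(-4) = -3137/12*(-4) = 3137/3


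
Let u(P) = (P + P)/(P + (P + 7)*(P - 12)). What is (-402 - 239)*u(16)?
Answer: -5128/27 ≈ -189.93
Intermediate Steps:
u(P) = 2*P/(P + (-12 + P)*(7 + P)) (u(P) = (2*P)/(P + (7 + P)*(-12 + P)) = (2*P)/(P + (-12 + P)*(7 + P)) = 2*P/(P + (-12 + P)*(7 + P)))
(-402 - 239)*u(16) = (-402 - 239)*(2*16/(-84 + 16² - 4*16)) = -1282*16/(-84 + 256 - 64) = -1282*16/108 = -641*8/27 = -5128/27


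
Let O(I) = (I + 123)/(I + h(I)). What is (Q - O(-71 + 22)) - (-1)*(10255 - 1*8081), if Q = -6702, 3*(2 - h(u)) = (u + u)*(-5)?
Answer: -2856946/631 ≈ -4527.6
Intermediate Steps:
h(u) = 2 + 10*u/3 (h(u) = 2 - (u + u)*(-5)/3 = 2 - 2*u*(-5)/3 = 2 - (-10)*u/3 = 2 + 10*u/3)
O(I) = (123 + I)/(2 + 13*I/3) (O(I) = (I + 123)/(I + (2 + 10*I/3)) = (123 + I)/(2 + 13*I/3))
(Q - O(-71 + 22)) - (-1)*(10255 - 1*8081) = (-6702 - 3*(123 + (-71 + 22))/(6 + 13*(-71 + 22))) - (-1)*(10255 - 1*8081) = (-6702 - 3*(123 - 49)/(6 + 13*(-49))) - (-1)*(10255 - 8081) = (-6702 - 3*74/(6 - 637)) - (-1)*2174 = (-6702 - 3*74/(-631)) - 1*(-2174) = (-6702 - 3*(-1)*74/631) + 2174 = (-6702 - 1*(-222/631)) + 2174 = (-6702 + 222/631) + 2174 = -4228740/631 + 2174 = -2856946/631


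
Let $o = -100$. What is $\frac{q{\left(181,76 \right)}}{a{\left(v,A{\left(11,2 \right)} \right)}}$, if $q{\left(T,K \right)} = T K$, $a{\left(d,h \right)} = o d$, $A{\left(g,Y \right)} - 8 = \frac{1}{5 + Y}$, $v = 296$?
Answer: $- \frac{3439}{7400} \approx -0.46473$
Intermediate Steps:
$A{\left(g,Y \right)} = 8 + \frac{1}{5 + Y}$
$a{\left(d,h \right)} = - 100 d$
$q{\left(T,K \right)} = K T$
$\frac{q{\left(181,76 \right)}}{a{\left(v,A{\left(11,2 \right)} \right)}} = \frac{76 \cdot 181}{\left(-100\right) 296} = \frac{13756}{-29600} = 13756 \left(- \frac{1}{29600}\right) = - \frac{3439}{7400}$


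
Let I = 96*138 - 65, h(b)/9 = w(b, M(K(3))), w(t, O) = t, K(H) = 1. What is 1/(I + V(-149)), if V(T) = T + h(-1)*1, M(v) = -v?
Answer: 1/13025 ≈ 7.6775e-5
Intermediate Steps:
h(b) = 9*b
V(T) = -9 + T (V(T) = T + (9*(-1))*1 = T - 9*1 = T - 9 = -9 + T)
I = 13183 (I = 13248 - 65 = 13183)
1/(I + V(-149)) = 1/(13183 + (-9 - 149)) = 1/(13183 - 158) = 1/13025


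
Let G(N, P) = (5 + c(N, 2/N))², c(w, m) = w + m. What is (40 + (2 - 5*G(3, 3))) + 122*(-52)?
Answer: -60098/9 ≈ -6677.6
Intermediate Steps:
c(w, m) = m + w
G(N, P) = (5 + N + 2/N)² (G(N, P) = (5 + (2/N + N))² = (5 + (N + 2/N))² = (5 + N + 2/N)²)
(40 + (2 - 5*G(3, 3))) + 122*(-52) = (40 + (2 - 5*(5 + 3 + 2/3)²)) + 122*(-52) = (40 + (2 - 5*(5 + 3 + 2*(⅓))²)) - 6344 = (40 + (2 - 5*(5 + 3 + ⅔)²)) - 6344 = (40 + (2 - 5*(26/3)²)) - 6344 = (40 + (2 - 5*676/9)) - 6344 = (40 + (2 - 3380/9)) - 6344 = (40 - 3362/9) - 6344 = -3002/9 - 6344 = -60098/9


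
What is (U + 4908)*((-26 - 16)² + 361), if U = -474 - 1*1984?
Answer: 5206250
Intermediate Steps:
U = -2458 (U = -474 - 1984 = -2458)
(U + 4908)*((-26 - 16)² + 361) = (-2458 + 4908)*((-26 - 16)² + 361) = 2450*((-42)² + 361) = 2450*(1764 + 361) = 2450*2125 = 5206250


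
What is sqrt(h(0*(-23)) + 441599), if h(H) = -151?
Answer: 2*sqrt(110362) ≈ 664.42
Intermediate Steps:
sqrt(h(0*(-23)) + 441599) = sqrt(-151 + 441599) = sqrt(441448) = 2*sqrt(110362)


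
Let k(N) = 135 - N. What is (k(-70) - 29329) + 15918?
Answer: -13206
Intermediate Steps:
(k(-70) - 29329) + 15918 = ((135 - 1*(-70)) - 29329) + 15918 = ((135 + 70) - 29329) + 15918 = (205 - 29329) + 15918 = -29124 + 15918 = -13206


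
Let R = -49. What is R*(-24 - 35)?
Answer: 2891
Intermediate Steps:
R*(-24 - 35) = -49*(-24 - 35) = -49*(-59) = 2891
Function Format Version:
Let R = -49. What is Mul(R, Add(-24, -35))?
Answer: 2891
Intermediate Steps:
Mul(R, Add(-24, -35)) = Mul(-49, Add(-24, -35)) = Mul(-49, -59) = 2891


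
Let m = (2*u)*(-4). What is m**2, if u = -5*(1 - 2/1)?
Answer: 1600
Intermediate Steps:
u = 5 (u = -5*(1 - 2*1) = -5*(1 - 2) = -5*(-1) = 5)
m = -40 (m = (2*5)*(-4) = 10*(-4) = -40)
m**2 = (-40)**2 = 1600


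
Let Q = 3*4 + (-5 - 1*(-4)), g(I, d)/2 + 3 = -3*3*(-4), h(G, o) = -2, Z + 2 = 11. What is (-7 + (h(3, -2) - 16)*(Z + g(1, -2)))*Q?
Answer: -14927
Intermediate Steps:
Z = 9 (Z = -2 + 11 = 9)
g(I, d) = 66 (g(I, d) = -6 + 2*(-3*3*(-4)) = -6 + 2*(-9*(-4)) = -6 + 2*36 = -6 + 72 = 66)
Q = 11 (Q = 12 + (-5 + 4) = 12 - 1 = 11)
(-7 + (h(3, -2) - 16)*(Z + g(1, -2)))*Q = (-7 + (-2 - 16)*(9 + 66))*11 = (-7 - 18*75)*11 = (-7 - 1350)*11 = -1357*11 = -14927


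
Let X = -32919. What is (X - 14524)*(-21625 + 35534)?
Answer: -659884687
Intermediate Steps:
(X - 14524)*(-21625 + 35534) = (-32919 - 14524)*(-21625 + 35534) = -47443*13909 = -659884687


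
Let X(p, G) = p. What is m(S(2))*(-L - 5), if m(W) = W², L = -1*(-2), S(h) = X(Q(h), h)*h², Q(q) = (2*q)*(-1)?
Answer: -1792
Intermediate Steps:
Q(q) = -2*q
S(h) = -2*h³ (S(h) = (-2*h)*h² = -2*h³)
L = 2
m(S(2))*(-L - 5) = (-2*2³)²*(-1*2 - 5) = (-2*8)²*(-2 - 5) = (-16)²*(-7) = 256*(-7) = -1792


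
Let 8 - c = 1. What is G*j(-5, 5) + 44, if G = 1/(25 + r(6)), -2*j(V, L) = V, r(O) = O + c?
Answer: 3349/76 ≈ 44.066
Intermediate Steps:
c = 7 (c = 8 - 1*1 = 8 - 1 = 7)
r(O) = 7 + O (r(O) = O + 7 = 7 + O)
j(V, L) = -V/2
G = 1/38 (G = 1/(25 + (7 + 6)) = 1/(25 + 13) = 1/38 ≈ 0.026316)
G*j(-5, 5) + 44 = (-½*(-5))/38 + 44 = (1/38)*(5/2) + 44 = 5/76 + 44 = 3349/76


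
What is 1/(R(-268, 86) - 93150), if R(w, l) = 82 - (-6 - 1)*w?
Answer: -1/94944 ≈ -1.0533e-5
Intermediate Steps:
R(w, l) = 82 + 7*w (R(w, l) = 82 - (-7)*w = 82 + 7*w)
1/(R(-268, 86) - 93150) = 1/((82 + 7*(-268)) - 93150) = 1/((82 - 1876) - 93150) = 1/(-1794 - 93150) = 1/(-94944) = -1/94944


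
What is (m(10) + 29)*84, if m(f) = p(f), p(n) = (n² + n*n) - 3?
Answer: 18984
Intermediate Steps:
p(n) = -3 + 2*n² (p(n) = (n² + n²) - 3 = 2*n² - 3 = -3 + 2*n²)
m(f) = -3 + 2*f²
(m(10) + 29)*84 = ((-3 + 2*10²) + 29)*84 = ((-3 + 2*100) + 29)*84 = ((-3 + 200) + 29)*84 = (197 + 29)*84 = 226*84 = 18984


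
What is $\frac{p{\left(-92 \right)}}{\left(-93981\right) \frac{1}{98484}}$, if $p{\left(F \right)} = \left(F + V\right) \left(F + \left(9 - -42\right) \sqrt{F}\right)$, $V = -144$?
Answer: $- \frac{712761536}{31327} + \frac{790235616 i \sqrt{23}}{31327} \approx -22752.0 + 1.2098 \cdot 10^{5} i$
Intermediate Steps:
$p{\left(F \right)} = \left(-144 + F\right) \left(F + 51 \sqrt{F}\right)$ ($p{\left(F \right)} = \left(F - 144\right) \left(F + \left(9 - -42\right) \sqrt{F}\right) = \left(-144 + F\right) \left(F + \left(9 + 42\right) \sqrt{F}\right) = \left(-144 + F\right) \left(F + 51 \sqrt{F}\right)$)
$\frac{p{\left(-92 \right)}}{\left(-93981\right) \frac{1}{98484}} = \frac{\left(-92\right)^{2} - 7344 \sqrt{-92} - -13248 + 51 \left(-92\right)^{\frac{3}{2}}}{\left(-93981\right) \frac{1}{98484}} = \frac{8464 - 7344 \cdot 2 i \sqrt{23} + 13248 + 51 \left(- 184 i \sqrt{23}\right)}{\left(-93981\right) \frac{1}{98484}} = \frac{8464 - 14688 i \sqrt{23} + 13248 - 9384 i \sqrt{23}}{- \frac{31327}{32828}} = \left(21712 - 24072 i \sqrt{23}\right) \left(- \frac{32828}{31327}\right) = - \frac{712761536}{31327} + \frac{790235616 i \sqrt{23}}{31327}$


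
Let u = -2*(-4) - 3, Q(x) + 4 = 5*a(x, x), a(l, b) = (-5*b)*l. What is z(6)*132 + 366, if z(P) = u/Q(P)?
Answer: 82551/226 ≈ 365.27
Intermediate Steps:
a(l, b) = -5*b*l
Q(x) = -4 - 25*x² (Q(x) = -4 + 5*(-5*x*x) = -4 + 5*(-5*x²) = -4 - 25*x²)
u = 5 (u = 8 - 3 = 5)
z(P) = 5/(-4 - 25*P²)
z(6)*132 + 366 = (5/(-4 - 25*6²))*132 + 366 = (5/(-4 - 25*36))*132 + 366 = (5/(-4 - 900))*132 + 366 = (5/(-904))*132 + 366 = (5*(-1/904))*132 + 366 = -5/904*132 + 366 = -165/226 + 366 = 82551/226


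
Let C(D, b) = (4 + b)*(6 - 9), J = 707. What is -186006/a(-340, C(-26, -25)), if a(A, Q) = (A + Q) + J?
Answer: -93003/215 ≈ -432.57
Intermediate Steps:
C(D, b) = -12 - 3*b (C(D, b) = (4 + b)*(-3) = -12 - 3*b)
a(A, Q) = 707 + A + Q (a(A, Q) = (A + Q) + 707 = 707 + A + Q)
-186006/a(-340, C(-26, -25)) = -186006/(707 - 340 + (-12 - 3*(-25))) = -186006/(707 - 340 + (-12 + 75)) = -186006/(707 - 340 + 63) = -186006/430 = -186006*1/430 = -93003/215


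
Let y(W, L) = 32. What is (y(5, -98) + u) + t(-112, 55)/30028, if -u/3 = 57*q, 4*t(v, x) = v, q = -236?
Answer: 303192709/7507 ≈ 40388.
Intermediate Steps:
t(v, x) = v/4
u = 40356 (u = -171*(-236) = -3*(-13452) = 40356)
(y(5, -98) + u) + t(-112, 55)/30028 = (32 + 40356) + ((¼)*(-112))/30028 = 40388 - 28*1/30028 = 40388 - 7/7507 = 303192709/7507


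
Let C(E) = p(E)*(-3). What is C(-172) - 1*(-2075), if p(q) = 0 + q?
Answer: 2591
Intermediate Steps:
p(q) = q
C(E) = -3*E (C(E) = E*(-3) = -3*E)
C(-172) - 1*(-2075) = -3*(-172) - 1*(-2075) = 516 + 2075 = 2591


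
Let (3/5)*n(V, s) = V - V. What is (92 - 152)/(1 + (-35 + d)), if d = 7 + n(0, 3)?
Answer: 20/9 ≈ 2.2222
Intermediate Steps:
n(V, s) = 0 (n(V, s) = 5*(V - V)/3 = (5/3)*0 = 0)
d = 7 (d = 7 + 0 = 7)
(92 - 152)/(1 + (-35 + d)) = (92 - 152)/(1 + (-35 + 7)) = -60/(1 - 28) = -60/(-27) = -60*(-1/27) = 20/9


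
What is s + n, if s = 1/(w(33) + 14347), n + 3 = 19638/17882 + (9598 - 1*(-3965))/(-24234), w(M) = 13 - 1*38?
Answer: -90932183611/36943291077 ≈ -2.4614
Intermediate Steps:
w(M) = -25 (w(M) = 13 - 38 = -25)
n = -177780573/72225398 (n = -3 + (19638/17882 + (9598 - 1*(-3965))/(-24234)) = -3 + (19638*(1/17882) + (9598 + 3965)*(-1/24234)) = -3 + (9819/8941 + 13563*(-1/24234)) = -3 + (9819/8941 - 4521/8078) = -3 + 38895621/72225398 = -177780573/72225398 ≈ -2.4615)
s = 1/14322 (s = 1/(-25 + 14347) = 1/14322 ≈ 6.9823e-5)
s + n = 1/14322 - 177780573/72225398 = -90932183611/36943291077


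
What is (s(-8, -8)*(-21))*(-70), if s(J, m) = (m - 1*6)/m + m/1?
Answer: -18375/2 ≈ -9187.5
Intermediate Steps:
s(J, m) = m + (-6 + m)/m (s(J, m) = (m - 6)/m + m*1 = (-6 + m)/m + m = m + (-6 + m)/m)
(s(-8, -8)*(-21))*(-70) = ((1 - 8 - 6/(-8))*(-21))*(-70) = ((1 - 8 - 6*(-⅛))*(-21))*(-70) = ((1 - 8 + ¾)*(-21))*(-70) = -25/4*(-21)*(-70) = (525/4)*(-70) = -18375/2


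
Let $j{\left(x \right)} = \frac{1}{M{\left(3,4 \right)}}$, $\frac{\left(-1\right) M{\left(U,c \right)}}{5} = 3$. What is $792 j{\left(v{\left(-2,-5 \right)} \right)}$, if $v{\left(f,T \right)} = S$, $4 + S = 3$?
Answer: $- \frac{264}{5} \approx -52.8$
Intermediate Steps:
$S = -1$ ($S = -4 + 3 = -1$)
$M{\left(U,c \right)} = -15$ ($M{\left(U,c \right)} = \left(-5\right) 3 = -15$)
$v{\left(f,T \right)} = -1$
$j{\left(x \right)} = - \frac{1}{15}$ ($j{\left(x \right)} = \frac{1}{-15} = - \frac{1}{15}$)
$792 j{\left(v{\left(-2,-5 \right)} \right)} = 792 \left(- \frac{1}{15}\right) = - \frac{264}{5}$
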